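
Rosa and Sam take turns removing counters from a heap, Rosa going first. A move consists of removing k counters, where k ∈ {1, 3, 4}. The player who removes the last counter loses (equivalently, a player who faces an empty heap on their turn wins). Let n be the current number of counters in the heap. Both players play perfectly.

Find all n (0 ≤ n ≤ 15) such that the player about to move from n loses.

Label each position W (a win for the player to move) or L (a loss). A position with no legal move is W; any other position is W exactly when some move reaches an L, and L when every move reaches a W.
n=0: no move; the opponent has just taken the last counter and therefore loses → W
n=1: the only move is to 0(W), a W ⇒ L
n=2: can move to 1, which is L ⇒ W
n=3: moves to 2(W), 0(W); every one is W ⇒ L
n=4: can move to 3, which is L ⇒ W
n=5: can move to 1, which is L ⇒ W
n=6: can move to 3, which is L ⇒ W
n=7: can move to 3, which is L ⇒ W
n=8: moves to 7(W), 5(W), 4(W); every one is W ⇒ L
n=9: can move to 8, which is L ⇒ W
n=10: moves to 9(W), 7(W), 6(W); every one is W ⇒ L
n=11: can move to 10, which is L ⇒ W
n=12: can move to 8, which is L ⇒ W
n=13: can move to 10, which is L ⇒ W
n=14: can move to 10, which is L ⇒ W
n=15: moves to 14(W), 12(W), 11(W); every one is W ⇒ L
Reading off the rows marked L gives the requested list; there are 5 such values of n.

1, 3, 8, 10, 15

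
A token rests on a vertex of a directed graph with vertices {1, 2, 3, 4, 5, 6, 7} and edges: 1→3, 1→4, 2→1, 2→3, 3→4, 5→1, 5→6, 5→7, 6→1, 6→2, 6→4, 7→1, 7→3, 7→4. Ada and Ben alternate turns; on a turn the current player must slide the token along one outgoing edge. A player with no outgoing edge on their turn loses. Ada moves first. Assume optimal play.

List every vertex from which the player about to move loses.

2, 4, 5

Use the standard recursion: the mover loses at a terminal position; elsewhere, the mover wins exactly when some move hands the opponent an L position.
Every edge goes from a vertex to one that appears earlier in the order 4, 3, 1, 7, 2, 6, 5, so processing vertices in that order labels each vertex after all of its successors.
4: no outgoing edge → L
3: →4(L), so W
1: →4(L), so W
7: →4(L), so W
2: →1(W), 3(W) — all W, so L
6: →2(L), so W
5: →6(W), 7(W), 1(W) — all W, so L
Reading off the rows marked L gives the requested list; there are 3 such vertices.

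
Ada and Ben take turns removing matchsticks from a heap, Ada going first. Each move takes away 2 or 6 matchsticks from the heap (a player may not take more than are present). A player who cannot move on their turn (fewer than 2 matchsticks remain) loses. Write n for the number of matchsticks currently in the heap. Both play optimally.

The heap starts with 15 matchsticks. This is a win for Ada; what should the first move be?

Classify positions by backward induction: terminal positions (no move available) are L. From any other position, the mover wins iff some move reaches an L.
n=0: no move → L
n=1: no move → L
n=2: W (go to 0, an L position)
n=3: W (go to 1, an L position)
n=4: L (sole option 2(W) is W)
n=5: L (sole option 3(W) is W)
n=6: W (go to 4, an L position)
n=7: W (go to 5, an L position)
n=8: L (options 6(W), 2(W) are all W)
n=9: L (options 7(W), 3(W) are all W)
n=10: W (go to 8, an L position)
n=11: W (go to 9, an L position)
n=12: L (options 10(W), 6(W) are all W)
n=13: L (options 11(W), 7(W) are all W)
n=14: W (go to 12, an L position)
n=15: W (go to 13, an L position)
From 15, the L positions reachable in one move are: 13, 9. Any move reaching one of these is winning.

Remove 2, leaving 13.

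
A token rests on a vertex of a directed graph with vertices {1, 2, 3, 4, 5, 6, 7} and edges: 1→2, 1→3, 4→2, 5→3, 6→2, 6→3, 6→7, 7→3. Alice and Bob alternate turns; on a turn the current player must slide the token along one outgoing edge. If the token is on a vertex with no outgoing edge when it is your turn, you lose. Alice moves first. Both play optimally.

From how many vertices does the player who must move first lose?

2

Label each position W (a win for the player to move) or L (a loss). A position with no legal move is L; any other position is W exactly when some move reaches an L, and L when every move reaches a W.
Every edge goes from a vertex to one that appears earlier in the order 3, 2, 4, 5, 1, 7, 6, so processing vertices in that order labels each vertex after all of its successors.
3: no outgoing edge → L
2: no outgoing edge → L
4: reaches L-position 2 → W
5: reaches L-position 3 → W
1: reaches L-position 2 → W
7: reaches L-position 3 → W
6: reaches L-position 2 → W
The L vertices are 2, 3; that is 2 in all.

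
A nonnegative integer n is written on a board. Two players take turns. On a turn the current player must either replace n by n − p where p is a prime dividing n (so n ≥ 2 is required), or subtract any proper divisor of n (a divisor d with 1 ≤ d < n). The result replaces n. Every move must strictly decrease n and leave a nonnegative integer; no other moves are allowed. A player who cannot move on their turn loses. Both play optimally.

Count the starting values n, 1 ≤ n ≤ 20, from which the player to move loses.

5

Label each position W (a win for the player to move) or L (a loss). A position with no legal move is L; any other position is W exactly when some move reaches an L, and L when every move reaches a W.
n=0: no move → L
n=1: no move → L
n=2: reaches L-position 0 → W
n=3: reaches L-position 0 → W
n=4: only reaches 2(W), 3(W), all W → L
n=5: reaches L-position 0 → W
n=6: reaches L-position 4 → W
n=7: reaches L-position 0 → W
n=8: reaches L-position 4 → W
n=9: only reaches 6(W), 8(W), all W → L
n=10: reaches L-position 9 → W
n=11: reaches L-position 0 → W
n=12: reaches L-position 9 → W
n=13: reaches L-position 0 → W
n=14: only reaches 7(W), 12(W), 13(W), all W → L
n=15: reaches L-position 14 → W
n=16: reaches L-position 14 → W
n=17: reaches L-position 0 → W
n=18: reaches L-position 9 → W
n=19: reaches L-position 0 → W
n=20: only reaches 10(W), 15(W), 16(W), 18(W), 19(W), all W → L
L entries with 1 ≤ n ≤ 20 (n=0 is outside the asked range and is not counted): n = 1, 4, 9, 14, 20; that makes 5.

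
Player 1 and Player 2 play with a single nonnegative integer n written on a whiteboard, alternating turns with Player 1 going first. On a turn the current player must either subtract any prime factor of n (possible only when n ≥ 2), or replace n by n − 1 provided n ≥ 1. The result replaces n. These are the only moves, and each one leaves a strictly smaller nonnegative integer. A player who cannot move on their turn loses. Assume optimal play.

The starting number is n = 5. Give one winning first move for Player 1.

Build the W/L table. Terminal = L. A non-terminal position is W if it has a move to some L; otherwise it is L.
n=0: no move → L
n=1: can move to 0, which is L ⇒ W
n=2: can move to 0, which is L ⇒ W
n=3: can move to 0, which is L ⇒ W
n=4: moves to 2(W), 3(W); every one is W ⇒ L
n=5: can move to 0, which is L ⇒ W
From 5, the L positions reachable in one move are: 0, 4. Any move reaching one of these is winning.

Move to 0.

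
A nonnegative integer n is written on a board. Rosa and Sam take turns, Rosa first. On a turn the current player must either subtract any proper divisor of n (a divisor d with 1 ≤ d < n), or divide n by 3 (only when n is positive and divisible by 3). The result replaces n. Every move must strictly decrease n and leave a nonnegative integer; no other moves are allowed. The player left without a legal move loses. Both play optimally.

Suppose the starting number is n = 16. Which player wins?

Rosa wins.

Classify positions by backward induction: terminal positions (no move available) are L. From any other position, the mover wins iff some move reaches an L.
n=0: no move → L
n=1: no move → L
n=2: W (go to 1, an L position)
n=3: W (go to 1, an L position)
n=4: L (options 2(W), 3(W) are all W)
n=5: W (go to 4, an L position)
n=6: W (go to 4, an L position)
n=7: L (sole option 6(W) is W)
n=8: W (go to 4, an L position)
n=9: L (options 3(W), 6(W), 8(W) are all W)
n=10: W (go to 9, an L position)
n=11: L (sole option 10(W) is W)
n=12: W (go to 4, an L position)
n=13: L (sole option 12(W) is W)
n=14: W (go to 7, an L position)
n=15: L (options 5(W), 10(W), 12(W), 14(W) are all W)
n=16: W (go to 15, an L position)
The starting position 16 is W: Rosa should move to 15, handing over an L position.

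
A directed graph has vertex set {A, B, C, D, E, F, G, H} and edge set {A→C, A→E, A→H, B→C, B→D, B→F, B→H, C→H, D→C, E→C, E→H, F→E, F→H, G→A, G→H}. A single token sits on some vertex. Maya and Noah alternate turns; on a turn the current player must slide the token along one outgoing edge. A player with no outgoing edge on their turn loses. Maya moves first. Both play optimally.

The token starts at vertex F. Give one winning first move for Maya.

Classify positions by backward induction: terminal positions (no move available) are L. From any other position, the mover wins iff some move reaches an L.
Every edge goes from a vertex to one that appears earlier in the order H, C, D, E, F, B, A, G, so processing vertices in that order labels each vertex after all of its successors.
H: no outgoing edge → L
C: can move to H, which is L ⇒ W
D: the only move is to C(W), a W ⇒ L
E: can move to H, which is L ⇒ W
F: can move to H, which is L ⇒ W
B: can move to D, which is L ⇒ W
A: can move to H, which is L ⇒ W
G: can move to H, which is L ⇒ W
From F, the L positions reachable in one move are: H.

Move to H.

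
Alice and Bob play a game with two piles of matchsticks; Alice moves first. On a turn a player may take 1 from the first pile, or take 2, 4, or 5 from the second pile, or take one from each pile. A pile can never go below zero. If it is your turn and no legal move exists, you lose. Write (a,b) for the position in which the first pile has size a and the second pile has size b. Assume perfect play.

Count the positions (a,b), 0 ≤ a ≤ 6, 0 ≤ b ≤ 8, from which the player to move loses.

22

Build the W/L table. Terminal = L. A non-terminal position is W if it has a move to some L; otherwise it is L.
Every move lowers a or b (never raises either), so fill the grid row by row in increasing a, and left to right within a row: each cell's successors are then already labelled.
      b=0  b=1  b=2  b=3  b=4  b=5  b=6  b=7  b=8
a=0:    L    L    W    W    W    W    W    L    L
a=1:    W    W    W    L    L    W    W    W    W
a=2:    L    L    W    W    W    W    W    L    L
a=3:    W    W    W    L    L    W    W    W    W
a=4:    L    L    W    W    W    W    W    L    L
a=5:    W    W    W    L    L    W    W    W    W
a=6:    L    L    W    W    W    W    W    L    L
Cells with no legal move (terminal, hence L): (0,0), (0,1).
The remaining L cells, each justified by listing all of its moves:
(0,7): →(0,5)(W), (0,3)(W), (0,2)(W) — all W, so L
(0,8): →(0,6)(W), (0,4)(W), (0,3)(W) — all W, so L
(1,3): →(0,3)(W), (1,1)(W), (0,2)(W) — all W, so L
(1,4): →(0,4)(W), (1,2)(W), (1,0)(W), (0,3)(W) — all W, so L
(2,0): →(1,0)(W) only, which is W, so L
(2,1): →(1,1)(W), (1,0)(W) — all W, so L
(2,7): →(1,7)(W), (2,5)(W), (2,3)(W), (2,2)(W), (1,6)(W) — all W, so L
(2,8): →(1,8)(W), (2,6)(W), (2,4)(W), (2,3)(W), (1,7)(W) — all W, so L
(3,3): →(2,3)(W), (3,1)(W), (2,2)(W) — all W, so L
(3,4): →(2,4)(W), (3,2)(W), (3,0)(W), (2,3)(W) — all W, so L
(4,0): →(3,0)(W) only, which is W, so L
(4,1): →(3,1)(W), (3,0)(W) — all W, so L
(4,7): →(3,7)(W), (4,5)(W), (4,3)(W), (4,2)(W), (3,6)(W) — all W, so L
(4,8): →(3,8)(W), (4,6)(W), (4,4)(W), (4,3)(W), (3,7)(W) — all W, so L
(5,3): →(4,3)(W), (5,1)(W), (4,2)(W) — all W, so L
(5,4): →(4,4)(W), (5,2)(W), (5,0)(W), (4,3)(W) — all W, so L
(6,0): →(5,0)(W) only, which is W, so L
(6,1): →(5,1)(W), (5,0)(W) — all W, so L
(6,7): →(5,7)(W), (6,5)(W), (6,3)(W), (6,2)(W), (5,6)(W) — all W, so L
(6,8): →(5,8)(W), (6,6)(W), (6,4)(W), (6,3)(W), (5,7)(W) — all W, so L
Every other cell has at least one move into one of the L cells above, so it is W.
L cells per row: a=0: 4, a=1: 2, a=2: 4, a=3: 2, a=4: 4, a=5: 2, a=6: 4; total 22.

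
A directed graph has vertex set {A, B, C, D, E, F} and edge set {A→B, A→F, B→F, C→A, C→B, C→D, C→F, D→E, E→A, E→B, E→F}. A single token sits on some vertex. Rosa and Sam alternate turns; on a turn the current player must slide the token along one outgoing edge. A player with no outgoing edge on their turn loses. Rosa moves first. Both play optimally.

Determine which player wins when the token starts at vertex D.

Compute win/loss labels from the base case upward. A position with no move is L. Any other position is W if it can reach an L in one move, else L.
Every edge goes from a vertex to one that appears earlier in the order F, B, A, E, D, C, so processing vertices in that order labels each vertex after all of its successors.
F: no outgoing edge → L
B: reaches L-position F → W
A: reaches L-position F → W
E: reaches L-position F → W
D: only reaches E(W), which is W → L
C: reaches L-position D → W
The starting position D is L: whatever Rosa does, the opponent receives a W position.

Sam wins.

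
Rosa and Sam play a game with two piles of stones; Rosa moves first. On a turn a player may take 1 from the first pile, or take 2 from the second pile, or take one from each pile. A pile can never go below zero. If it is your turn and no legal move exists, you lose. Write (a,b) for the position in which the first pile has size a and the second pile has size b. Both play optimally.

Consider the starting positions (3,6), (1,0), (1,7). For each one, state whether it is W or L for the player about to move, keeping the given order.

Build the W/L table. Terminal = L. A non-terminal position is W if it has a move to some L; otherwise it is L.
No move ever increases a pile, so every position that can arise here has a ≤ 3 and b ≤ 7; it is enough to label the cells with 0 ≤ a ≤ 3 and 0 ≤ b ≤ 7.
Every move lowers a or b (never raises either), so fill the grid row by row in increasing a, and left to right within a row: each cell's successors are then already labelled.
      b=0  b=1  b=2  b=3  b=4  b=5  b=6  b=7
a=0:    L    L    W    W    L    L    W    W
a=1:    W    W    W    L    W    W    W    L
a=2:    L    L    W    W    W    L    L    W
a=3:    W    W    W    L    L    W    W    W
Cells with no legal move (terminal, hence L): (0,0), (0,1).
The remaining L cells, each justified by listing all of its moves:
(0,4): →(0,2)(W) only, which is W, so L
(0,5): →(0,3)(W) only, which is W, so L
(1,3): →(0,3)(W), (1,1)(W), (0,2)(W) — all W, so L
(1,7): →(0,7)(W), (1,5)(W), (0,6)(W) — all W, so L
(2,0): →(1,0)(W) only, which is W, so L
(2,1): →(1,1)(W), (1,0)(W) — all W, so L
(2,5): →(1,5)(W), (2,3)(W), (1,4)(W) — all W, so L
(2,6): →(1,6)(W), (2,4)(W), (1,5)(W) — all W, so L
(3,3): →(2,3)(W), (3,1)(W), (2,2)(W) — all W, so L
(3,4): →(2,4)(W), (3,2)(W), (2,3)(W) — all W, so L
Every other cell has at least one move into one of the L cells above, so it is W.
(3,6): the move to (2,6) reaches an L cell, so W
(1,0): the move to (0,0) reaches an L cell, so W
(1,7): one of the L cells justified above, so L

(3,6): W, (1,0): W, (1,7): L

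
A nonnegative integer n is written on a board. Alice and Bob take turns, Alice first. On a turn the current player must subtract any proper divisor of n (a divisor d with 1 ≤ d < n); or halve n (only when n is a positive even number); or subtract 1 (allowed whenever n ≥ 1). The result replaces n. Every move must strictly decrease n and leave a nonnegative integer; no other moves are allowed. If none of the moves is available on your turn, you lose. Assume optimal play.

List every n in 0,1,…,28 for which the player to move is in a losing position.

Build the W/L table. Terminal = L. A non-terminal position is W if it has a move to some L; otherwise it is L.
n=0: no move → L
n=1: W (go to 0, an L position)
n=2: L (sole option 1(W) is W)
n=3: W (go to 2, an L position)
n=4: W (go to 2, an L position)
n=5: L (sole option 4(W) is W)
n=6: W (go to 5, an L position)
n=7: L (sole option 6(W) is W)
n=8: W (go to 7, an L position)
n=9: L (options 6(W), 8(W) are all W)
n=10: W (go to 5, an L position)
n=11: L (sole option 10(W) is W)
n=12: W (go to 9, an L position)
n=13: L (sole option 12(W) is W)
n=14: W (go to 7, an L position)
n=15: L (options 10(W), 12(W), 14(W) are all W)
n=16: W (go to 15, an L position)
n=17: L (sole option 16(W) is W)
n=18: W (go to 9, an L position)
n=19: L (sole option 18(W) is W)
n=20: W (go to 15, an L position)
n=21: L (options 14(W), 18(W), 20(W) are all W)
n=22: W (go to 11, an L position)
n=23: L (sole option 22(W) is W)
n=24: W (go to 21, an L position)
n=25: L (options 20(W), 24(W) are all W)
n=26: W (go to 13, an L position)
n=27: L (options 18(W), 24(W), 26(W) are all W)
n=28: W (go to 21, an L position)
Reading off the rows marked L gives the requested list; there are 14 such values of n.

0, 2, 5, 7, 9, 11, 13, 15, 17, 19, 21, 23, 25, 27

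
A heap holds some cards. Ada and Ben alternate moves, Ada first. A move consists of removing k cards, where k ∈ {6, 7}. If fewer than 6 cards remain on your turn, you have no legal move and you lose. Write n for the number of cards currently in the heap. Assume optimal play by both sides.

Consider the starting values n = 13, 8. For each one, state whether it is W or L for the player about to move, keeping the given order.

Compute win/loss labels from the base case upward. A position with no move is L. Any other position is W if it can reach an L in one move, else L.
n=0: no move → L
n=1: no move → L
n=2: no move → L
n=3: no move → L
n=4: no move → L
n=5: no move → L
n=6: W (go to 0, an L position)
n=7: W (go to 1, an L position)
n=8: W (go to 2, an L position)
n=9: W (go to 3, an L position)
n=10: W (go to 4, an L position)
n=11: W (go to 5, an L position)
n=12: W (go to 5, an L position)
n=13: L (options 7(W), 6(W) are all W)

13: L, 8: W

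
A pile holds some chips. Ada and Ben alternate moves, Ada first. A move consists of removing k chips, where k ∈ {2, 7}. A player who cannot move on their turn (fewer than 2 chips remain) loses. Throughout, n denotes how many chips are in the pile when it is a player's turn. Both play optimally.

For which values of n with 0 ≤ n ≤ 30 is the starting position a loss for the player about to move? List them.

0, 1, 4, 5, 9, 10, 13, 14, 18, 19, 22, 23, 27, 28

Classify positions by backward induction: terminal positions (no move available) are L. From any other position, the mover wins iff some move reaches an L.
n=0: no move → L
n=1: no move → L
n=2: W (go to 0, an L position)
n=3: W (go to 1, an L position)
n=4: L (sole option 2(W) is W)
n=5: L (sole option 3(W) is W)
n=6: W (go to 4, an L position)
n=7: W (go to 5, an L position)
n=8: W (go to 1, an L position)
n=9: L (options 7(W), 2(W) are all W)
n=10: L (options 8(W), 3(W) are all W)
n=11: W (go to 9, an L position)
n=12: W (go to 10, an L position)
n=13: L (options 11(W), 6(W) are all W)
n=14: L (options 12(W), 7(W) are all W)
n=15: W (go to 13, an L position)
n=16: W (go to 14, an L position)
n=17: W (go to 10, an L position)
n=18: L (options 16(W), 11(W) are all W)
n=19: L (options 17(W), 12(W) are all W)
n=20: W (go to 18, an L position)
n=21: W (go to 19, an L position)
n=22: L (options 20(W), 15(W) are all W)
n=23: L (options 21(W), 16(W) are all W)
n=24: W (go to 22, an L position)
n=25: W (go to 23, an L position)
n=26: W (go to 19, an L position)
n=27: L (options 25(W), 20(W) are all W)
n=28: L (options 26(W), 21(W) are all W)
n=29: W (go to 27, an L position)
n=30: W (go to 28, an L position)
Reading off the rows marked L gives the requested list; there are 14 such values of n.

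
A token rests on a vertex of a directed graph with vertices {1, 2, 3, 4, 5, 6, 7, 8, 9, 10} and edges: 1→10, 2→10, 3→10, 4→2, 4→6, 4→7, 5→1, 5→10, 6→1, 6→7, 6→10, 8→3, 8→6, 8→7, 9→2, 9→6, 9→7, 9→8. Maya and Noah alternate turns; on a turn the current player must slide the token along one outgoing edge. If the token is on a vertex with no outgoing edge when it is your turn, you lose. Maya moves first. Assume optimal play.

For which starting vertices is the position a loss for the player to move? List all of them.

Classify positions by backward induction: terminal positions (no move available) are L. From any other position, the mover wins iff some move reaches an L.
Every edge goes from a vertex to one that appears earlier in the order 10, 7, 1, 6, 3, 8, 2, 4, 5, 9, so processing vertices in that order labels each vertex after all of its successors.
10: no outgoing edge → L
7: no outgoing edge → L
1: can move to 10, which is L ⇒ W
6: can move to 7, which is L ⇒ W
3: can move to 10, which is L ⇒ W
8: can move to 7, which is L ⇒ W
2: can move to 10, which is L ⇒ W
4: can move to 7, which is L ⇒ W
5: can move to 10, which is L ⇒ W
9: can move to 7, which is L ⇒ W
The losing starting vertices are exactly the entries labelled L in this table (2 of them).

7, 10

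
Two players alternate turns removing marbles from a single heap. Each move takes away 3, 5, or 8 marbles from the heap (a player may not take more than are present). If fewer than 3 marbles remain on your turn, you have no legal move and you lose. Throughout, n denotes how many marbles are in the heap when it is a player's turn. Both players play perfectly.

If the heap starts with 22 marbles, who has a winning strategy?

The second player wins.

Classify positions by backward induction: terminal positions (no move available) are L. From any other position, the mover wins iff some move reaches an L.
n=0: no move → L
n=1: no move → L
n=2: no move → L
n=3: can move to 0, which is L ⇒ W
n=4: can move to 1, which is L ⇒ W
n=5: can move to 2, which is L ⇒ W
n=6: can move to 1, which is L ⇒ W
n=7: can move to 2, which is L ⇒ W
n=8: can move to 0, which is L ⇒ W
n=9: can move to 1, which is L ⇒ W
n=10: can move to 2, which is L ⇒ W
n=11: moves to 8(W), 6(W), 3(W); every one is W ⇒ L
n=12: moves to 9(W), 7(W), 4(W); every one is W ⇒ L
n=13: moves to 10(W), 8(W), 5(W); every one is W ⇒ L
n=14: can move to 11, which is L ⇒ W
n=15: can move to 12, which is L ⇒ W
n=16: can move to 13, which is L ⇒ W
n=17: can move to 12, which is L ⇒ W
n=18: can move to 13, which is L ⇒ W
n=19: can move to 11, which is L ⇒ W
n=20: can move to 12, which is L ⇒ W
n=21: can move to 13, which is L ⇒ W
n=22: moves to 19(W), 17(W), 14(W); every one is W ⇒ L
Every move from 22 reaches a W position, so the mover loses.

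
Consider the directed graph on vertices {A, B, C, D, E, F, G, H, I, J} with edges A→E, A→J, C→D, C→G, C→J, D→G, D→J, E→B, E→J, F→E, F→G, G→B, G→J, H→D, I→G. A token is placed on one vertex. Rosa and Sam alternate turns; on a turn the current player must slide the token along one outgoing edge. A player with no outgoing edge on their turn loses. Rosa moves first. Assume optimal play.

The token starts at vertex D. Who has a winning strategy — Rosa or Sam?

Rosa wins.

Positions with no move are L. A position that does have a move is losing for the player to move precisely when every available move leads to a winning position for the opponent. Fill in the labels:
Every edge goes from a vertex to one that appears earlier in the order J, B, G, E, D, H, A, C, F, I, so processing vertices in that order labels each vertex after all of its successors.
J: no outgoing edge → L
B: no outgoing edge → L
G: W (go to B, an L position)
E: W (go to B, an L position)
D: W (go to J, an L position)
H: L (sole option D(W) is W)
A: W (go to J, an L position)
C: W (go to J, an L position)
F: L (options E(W), G(W) are all W)
I: L (sole option G(W) is W)
From D Rosa can move to J, reaching an L position.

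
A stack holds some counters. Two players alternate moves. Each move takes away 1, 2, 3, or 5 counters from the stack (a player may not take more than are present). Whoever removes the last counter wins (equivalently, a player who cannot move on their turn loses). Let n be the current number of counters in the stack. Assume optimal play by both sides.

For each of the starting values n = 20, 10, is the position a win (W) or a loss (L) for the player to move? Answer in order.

20: L, 10: W

Label each position W (a win for the player to move) or L (a loss). A position with no legal move is L; any other position is W exactly when some move reaches an L, and L when every move reaches a W.
n=0: no move → L
n=1: reaches L-position 0 → W
n=2: reaches L-position 0 → W
n=3: reaches L-position 0 → W
n=4: only reaches 3(W), 2(W), 1(W), all W → L
n=5: reaches L-position 4 → W
n=6: reaches L-position 4 → W
n=7: reaches L-position 4 → W
n=8: only reaches 7(W), 6(W), 5(W), 3(W), all W → L
n=9: reaches L-position 8 → W
n=10: reaches L-position 8 → W
n=11: reaches L-position 8 → W
n=12: only reaches 11(W), 10(W), 9(W), 7(W), all W → L
n=13: reaches L-position 12 → W
n=14: reaches L-position 12 → W
n=15: reaches L-position 12 → W
n=16: only reaches 15(W), 14(W), 13(W), 11(W), all W → L
n=17: reaches L-position 16 → W
n=18: reaches L-position 16 → W
n=19: reaches L-position 16 → W
n=20: only reaches 19(W), 18(W), 17(W), 15(W), all W → L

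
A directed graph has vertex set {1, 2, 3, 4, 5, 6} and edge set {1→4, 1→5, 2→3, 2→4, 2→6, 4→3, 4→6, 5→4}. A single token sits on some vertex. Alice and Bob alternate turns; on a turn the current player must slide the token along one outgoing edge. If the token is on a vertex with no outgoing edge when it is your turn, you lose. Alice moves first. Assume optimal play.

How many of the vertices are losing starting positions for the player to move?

3

Use the standard recursion: the mover loses at a terminal position; elsewhere, the mover wins exactly when some move hands the opponent an L position.
Every edge goes from a vertex to one that appears earlier in the order 6, 3, 4, 5, 2, 1, so processing vertices in that order labels each vertex after all of its successors.
6: no outgoing edge → L
3: no outgoing edge → L
4: reaches L-position 3 → W
5: only reaches 4(W), which is W → L
2: reaches L-position 3 → W
1: reaches L-position 5 → W
The L vertices are 3, 5, 6; that is 3 in all.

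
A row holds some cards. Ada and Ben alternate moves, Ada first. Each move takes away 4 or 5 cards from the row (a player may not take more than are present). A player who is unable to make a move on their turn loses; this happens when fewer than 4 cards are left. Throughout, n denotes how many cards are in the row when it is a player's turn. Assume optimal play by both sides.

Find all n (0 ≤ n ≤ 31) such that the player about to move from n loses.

0, 1, 2, 3, 9, 10, 11, 12, 18, 19, 20, 21, 27, 28, 29, 30

Use the standard recursion: the mover loses at a terminal position; elsewhere, the mover wins exactly when some move hands the opponent an L position.
n=0: no move → L
n=1: no move → L
n=2: no move → L
n=3: no move → L
n=4: →0(L), so W
n=5: →1(L), so W
n=6: →2(L), so W
n=7: →3(L), so W
n=8: →3(L), so W
n=9: →5(W), 4(W) — all W, so L
n=10: →6(W), 5(W) — all W, so L
n=11: →7(W), 6(W) — all W, so L
n=12: →8(W), 7(W) — all W, so L
n=13: →9(L), so W
n=14: →10(L), so W
n=15: →11(L), so W
n=16: →12(L), so W
n=17: →12(L), so W
n=18: →14(W), 13(W) — all W, so L
n=19: →15(W), 14(W) — all W, so L
n=20: →16(W), 15(W) — all W, so L
n=21: →17(W), 16(W) — all W, so L
n=22: →18(L), so W
n=23: →19(L), so W
n=24: →20(L), so W
n=25: →21(L), so W
n=26: →21(L), so W
n=27: →23(W), 22(W) — all W, so L
n=28: →24(W), 23(W) — all W, so L
n=29: →25(W), 24(W) — all W, so L
n=30: →26(W), 25(W) — all W, so L
n=31: →27(L), so W
The losing starting values of n are exactly the entries labelled L in this table (16 of them).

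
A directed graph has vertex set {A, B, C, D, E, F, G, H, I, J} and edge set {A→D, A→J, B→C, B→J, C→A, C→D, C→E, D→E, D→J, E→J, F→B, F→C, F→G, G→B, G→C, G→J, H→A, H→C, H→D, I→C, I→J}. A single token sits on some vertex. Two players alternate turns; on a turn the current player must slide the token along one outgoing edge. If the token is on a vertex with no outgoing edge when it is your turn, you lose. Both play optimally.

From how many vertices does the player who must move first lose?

Use the standard recursion: the mover loses at a terminal position; elsewhere, the mover wins exactly when some move hands the opponent an L position.
Every edge goes from a vertex to one that appears earlier in the order J, E, D, A, C, B, G, H, I, F, so processing vertices in that order labels each vertex after all of its successors.
J: no outgoing edge → L
E: can move to J, which is L ⇒ W
D: can move to J, which is L ⇒ W
A: can move to J, which is L ⇒ W
C: moves to A(W), D(W), E(W); every one is W ⇒ L
B: can move to C, which is L ⇒ W
G: can move to C, which is L ⇒ W
H: can move to C, which is L ⇒ W
I: can move to C, which is L ⇒ W
F: can move to C, which is L ⇒ W
The L vertices are C, J; that is 2 in all.

2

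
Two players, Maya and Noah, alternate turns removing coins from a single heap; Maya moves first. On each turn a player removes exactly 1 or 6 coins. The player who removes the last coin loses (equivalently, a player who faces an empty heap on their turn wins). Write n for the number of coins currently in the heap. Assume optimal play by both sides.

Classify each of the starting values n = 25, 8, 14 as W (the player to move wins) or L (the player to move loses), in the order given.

25: W, 8: L, 14: W

Positions with no move are W. A position that does have a move is losing for the player to move precisely when every available move leads to a winning position for the opponent. Fill in the labels:
n=0: no move; the opponent has just taken the last coin and therefore loses → W
n=1: only reaches 0(W), which is W → L
n=2: reaches L-position 1 → W
n=3: only reaches 2(W), which is W → L
n=4: reaches L-position 3 → W
n=5: only reaches 4(W), which is W → L
n=6: reaches L-position 5 → W
n=7: reaches L-position 1 → W
n=8: only reaches 7(W), 2(W), all W → L
n=9: reaches L-position 8 → W
n=10: only reaches 9(W), 4(W), all W → L
n=11: reaches L-position 10 → W
n=12: only reaches 11(W), 6(W), all W → L
n=13: reaches L-position 12 → W
n=14: reaches L-position 8 → W
n=15: only reaches 14(W), 9(W), all W → L
n=16: reaches L-position 15 → W
n=17: only reaches 16(W), 11(W), all W → L
n=18: reaches L-position 17 → W
n=19: only reaches 18(W), 13(W), all W → L
n=20: reaches L-position 19 → W
n=21: reaches L-position 15 → W
n=22: only reaches 21(W), 16(W), all W → L
n=23: reaches L-position 22 → W
n=24: only reaches 23(W), 18(W), all W → L
n=25: reaches L-position 24 → W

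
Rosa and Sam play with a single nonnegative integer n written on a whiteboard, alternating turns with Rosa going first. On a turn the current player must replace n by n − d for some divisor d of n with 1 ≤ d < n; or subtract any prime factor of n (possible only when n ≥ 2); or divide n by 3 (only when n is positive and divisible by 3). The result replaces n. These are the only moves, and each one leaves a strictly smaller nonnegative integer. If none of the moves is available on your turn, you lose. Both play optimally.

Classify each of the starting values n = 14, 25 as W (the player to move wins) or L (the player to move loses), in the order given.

14: L, 25: W

Classify positions by backward induction: terminal positions (no move available) are L. From any other position, the mover wins iff some move reaches an L.
n=0: no move → L
n=1: no move → L
n=2: reaches L-position 0 → W
n=3: reaches L-position 0 → W
n=4: only reaches 2(W), 3(W), all W → L
n=5: reaches L-position 0 → W
n=6: reaches L-position 4 → W
n=7: reaches L-position 0 → W
n=8: reaches L-position 4 → W
n=9: only reaches 3(W), 6(W), 8(W), all W → L
n=10: reaches L-position 9 → W
n=11: reaches L-position 0 → W
n=12: reaches L-position 4 → W
n=13: reaches L-position 0 → W
n=14: only reaches 7(W), 12(W), 13(W), all W → L
n=15: reaches L-position 14 → W
n=16: reaches L-position 14 → W
n=17: reaches L-position 0 → W
n=18: reaches L-position 9 → W
n=19: reaches L-position 0 → W
n=20: only reaches 10(W), 15(W), 16(W), 18(W), 19(W), all W → L
n=21: reaches L-position 14 → W
n=22: reaches L-position 20 → W
n=23: reaches L-position 0 → W
n=24: reaches L-position 20 → W
n=25: reaches L-position 20 → W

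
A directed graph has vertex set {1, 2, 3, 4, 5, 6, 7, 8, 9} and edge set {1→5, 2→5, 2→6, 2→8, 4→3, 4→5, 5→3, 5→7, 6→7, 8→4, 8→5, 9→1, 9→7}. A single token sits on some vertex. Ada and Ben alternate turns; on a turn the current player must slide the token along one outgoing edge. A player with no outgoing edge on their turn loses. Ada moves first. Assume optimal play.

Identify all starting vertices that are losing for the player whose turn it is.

1, 3, 7, 8

Work bottom-up. With no move the player to move loses. Otherwise the position is W if at least one move leads to an L position for the opponent, and L if every move leads to a W.
Every edge goes from a vertex to one that appears earlier in the order 7, 3, 5, 1, 6, 4, 8, 9, 2, so processing vertices in that order labels each vertex after all of its successors.
7: no outgoing edge → L
3: no outgoing edge → L
5: can move to 3, which is L ⇒ W
1: the only move is to 5(W), a W ⇒ L
6: can move to 7, which is L ⇒ W
4: can move to 3, which is L ⇒ W
8: moves to 4(W), 5(W); every one is W ⇒ L
9: can move to 1, which is L ⇒ W
2: can move to 8, which is L ⇒ W
The losing starting vertices are exactly the entries labelled L in this table (4 of them).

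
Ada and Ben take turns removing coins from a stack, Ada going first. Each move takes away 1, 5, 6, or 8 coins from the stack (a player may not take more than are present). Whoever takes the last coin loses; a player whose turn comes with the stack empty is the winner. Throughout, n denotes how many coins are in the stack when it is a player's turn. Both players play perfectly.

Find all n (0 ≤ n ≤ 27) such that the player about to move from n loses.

Build the W/L table. Terminal = W. A non-terminal position is W if it has a move to some L; otherwise it is L.
n=0: no move; the opponent has just taken the last coin and therefore loses → W
n=1: the only move is to 0(W), a W ⇒ L
n=2: can move to 1, which is L ⇒ W
n=3: the only move is to 2(W), a W ⇒ L
n=4: can move to 3, which is L ⇒ W
n=5: moves to 4(W), 0(W); every one is W ⇒ L
n=6: can move to 5, which is L ⇒ W
n=7: can move to 1, which is L ⇒ W
n=8: can move to 3, which is L ⇒ W
n=9: can move to 3, which is L ⇒ W
n=10: can move to 5, which is L ⇒ W
n=11: can move to 5, which is L ⇒ W
n=12: moves to 11(W), 7(W), 6(W), 4(W); every one is W ⇒ L
n=13: can move to 12, which is L ⇒ W
n=14: moves to 13(W), 9(W), 8(W), 6(W); every one is W ⇒ L
n=15: can move to 14, which is L ⇒ W
n=16: moves to 15(W), 11(W), 10(W), 8(W); every one is W ⇒ L
n=17: can move to 16, which is L ⇒ W
n=18: can move to 12, which is L ⇒ W
n=19: can move to 14, which is L ⇒ W
n=20: can move to 14, which is L ⇒ W
n=21: can move to 16, which is L ⇒ W
n=22: can move to 16, which is L ⇒ W
n=23: moves to 22(W), 18(W), 17(W), 15(W); every one is W ⇒ L
n=24: can move to 23, which is L ⇒ W
n=25: moves to 24(W), 20(W), 19(W), 17(W); every one is W ⇒ L
n=26: can move to 25, which is L ⇒ W
n=27: moves to 26(W), 22(W), 21(W), 19(W); every one is W ⇒ L
The losing starting values of n are exactly the entries labelled L in this table (9 of them).

1, 3, 5, 12, 14, 16, 23, 25, 27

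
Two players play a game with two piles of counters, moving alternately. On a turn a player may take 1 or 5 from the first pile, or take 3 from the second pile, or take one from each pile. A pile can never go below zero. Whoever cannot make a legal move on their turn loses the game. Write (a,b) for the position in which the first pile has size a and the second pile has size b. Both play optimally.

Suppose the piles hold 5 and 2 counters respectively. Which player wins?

The first player wins.

Label each position W (a win for the player to move) or L (a loss). A position with no legal move is L; any other position is W exactly when some move reaches an L, and L when every move reaches a W.
No move ever increases a pile, so every position that can arise here has a ≤ 5 and b ≤ 2; it is enough to label the cells with 0 ≤ a ≤ 5 and 0 ≤ b ≤ 2.
Every move lowers a or b (never raises either), so fill the grid row by row in increasing a, and left to right within a row: each cell's successors are then already labelled.
      b=0  b=1  b=2
a=0:    L    L    L
a=1:    W    W    W
a=2:    L    L    L
a=3:    W    W    W
a=4:    L    L    L
a=5:    W    W    W
Cells with no legal move (terminal, hence L): (0,0), (0,1), (0,2).
The remaining L cells, each justified by listing all of its moves:
(2,0): only reaches (1,0)(W), which is W → L
(2,1): only reaches (1,1)(W), (1,0)(W), all W → L
(2,2): only reaches (1,2)(W), (1,1)(W), all W → L
(4,0): only reaches (3,0)(W), which is W → L
(4,1): only reaches (3,1)(W), (3,0)(W), all W → L
(4,2): only reaches (3,2)(W), (3,1)(W), all W → L
Every other cell has at least one move into one of the L cells above, so it is W.
From (5,2) the player to move can move to (4,2), reaching an L position.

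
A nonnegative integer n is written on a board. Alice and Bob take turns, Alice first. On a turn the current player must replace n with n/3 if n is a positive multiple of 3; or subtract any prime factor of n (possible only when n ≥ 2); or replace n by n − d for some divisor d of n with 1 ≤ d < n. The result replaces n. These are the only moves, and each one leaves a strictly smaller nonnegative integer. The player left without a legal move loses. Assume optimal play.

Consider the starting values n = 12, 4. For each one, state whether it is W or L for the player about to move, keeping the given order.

12: W, 4: L

Positions with no move are L. A position that does have a move is losing for the player to move precisely when every available move leads to a winning position for the opponent. Fill in the labels:
n=0: no move → L
n=1: no move → L
n=2: reaches L-position 0 → W
n=3: reaches L-position 0 → W
n=4: only reaches 2(W), 3(W), all W → L
n=5: reaches L-position 0 → W
n=6: reaches L-position 4 → W
n=7: reaches L-position 0 → W
n=8: reaches L-position 4 → W
n=9: only reaches 3(W), 6(W), 8(W), all W → L
n=10: reaches L-position 9 → W
n=11: reaches L-position 0 → W
n=12: reaches L-position 4 → W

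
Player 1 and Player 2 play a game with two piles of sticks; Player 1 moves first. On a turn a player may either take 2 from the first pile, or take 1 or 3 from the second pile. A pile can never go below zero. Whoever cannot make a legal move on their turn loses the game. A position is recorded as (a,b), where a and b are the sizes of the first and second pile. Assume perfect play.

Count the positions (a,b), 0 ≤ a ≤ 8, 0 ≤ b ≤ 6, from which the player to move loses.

Build the W/L table. Terminal = L. A non-terminal position is W if it has a move to some L; otherwise it is L.
Every move lowers a or b (never raises either), so fill the grid row by row in increasing a, and left to right within a row: each cell's successors are then already labelled.
      b=0  b=1  b=2  b=3  b=4  b=5  b=6
a=0:    L    W    L    W    L    W    L
a=1:    L    W    L    W    L    W    L
a=2:    W    L    W    L    W    L    W
a=3:    W    L    W    L    W    L    W
a=4:    L    W    L    W    L    W    L
a=5:    L    W    L    W    L    W    L
a=6:    W    L    W    L    W    L    W
a=7:    W    L    W    L    W    L    W
a=8:    L    W    L    W    L    W    L
Cells with no legal move (terminal, hence L): (0,0), (1,0).
The remaining L cells, each justified by listing all of its moves:
(0,2): the only move is to (0,1)(W), a W ⇒ L
(0,4): moves to (0,3)(W), (0,1)(W); every one is W ⇒ L
(0,6): moves to (0,5)(W), (0,3)(W); every one is W ⇒ L
(1,2): the only move is to (1,1)(W), a W ⇒ L
(1,4): moves to (1,3)(W), (1,1)(W); every one is W ⇒ L
(1,6): moves to (1,5)(W), (1,3)(W); every one is W ⇒ L
(2,1): moves to (0,1)(W), (2,0)(W); every one is W ⇒ L
(2,3): moves to (0,3)(W), (2,2)(W), (2,0)(W); every one is W ⇒ L
(2,5): moves to (0,5)(W), (2,4)(W), (2,2)(W); every one is W ⇒ L
(3,1): moves to (1,1)(W), (3,0)(W); every one is W ⇒ L
(3,3): moves to (1,3)(W), (3,2)(W), (3,0)(W); every one is W ⇒ L
(3,5): moves to (1,5)(W), (3,4)(W), (3,2)(W); every one is W ⇒ L
(4,0): the only move is to (2,0)(W), a W ⇒ L
(4,2): moves to (2,2)(W), (4,1)(W); every one is W ⇒ L
(4,4): moves to (2,4)(W), (4,3)(W), (4,1)(W); every one is W ⇒ L
(4,6): moves to (2,6)(W), (4,5)(W), (4,3)(W); every one is W ⇒ L
(5,0): the only move is to (3,0)(W), a W ⇒ L
(5,2): moves to (3,2)(W), (5,1)(W); every one is W ⇒ L
(5,4): moves to (3,4)(W), (5,3)(W), (5,1)(W); every one is W ⇒ L
(5,6): moves to (3,6)(W), (5,5)(W), (5,3)(W); every one is W ⇒ L
(6,1): moves to (4,1)(W), (6,0)(W); every one is W ⇒ L
(6,3): moves to (4,3)(W), (6,2)(W), (6,0)(W); every one is W ⇒ L
(6,5): moves to (4,5)(W), (6,4)(W), (6,2)(W); every one is W ⇒ L
(7,1): moves to (5,1)(W), (7,0)(W); every one is W ⇒ L
(7,3): moves to (5,3)(W), (7,2)(W), (7,0)(W); every one is W ⇒ L
(7,5): moves to (5,5)(W), (7,4)(W), (7,2)(W); every one is W ⇒ L
(8,0): the only move is to (6,0)(W), a W ⇒ L
(8,2): moves to (6,2)(W), (8,1)(W); every one is W ⇒ L
(8,4): moves to (6,4)(W), (8,3)(W), (8,1)(W); every one is W ⇒ L
(8,6): moves to (6,6)(W), (8,5)(W), (8,3)(W); every one is W ⇒ L
Every other cell has at least one move into one of the L cells above, so it is W.
L cells per row: a=0: 4, a=1: 4, a=2: 3, a=3: 3, a=4: 4, a=5: 4, a=6: 3, a=7: 3, a=8: 4; total 32.

32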